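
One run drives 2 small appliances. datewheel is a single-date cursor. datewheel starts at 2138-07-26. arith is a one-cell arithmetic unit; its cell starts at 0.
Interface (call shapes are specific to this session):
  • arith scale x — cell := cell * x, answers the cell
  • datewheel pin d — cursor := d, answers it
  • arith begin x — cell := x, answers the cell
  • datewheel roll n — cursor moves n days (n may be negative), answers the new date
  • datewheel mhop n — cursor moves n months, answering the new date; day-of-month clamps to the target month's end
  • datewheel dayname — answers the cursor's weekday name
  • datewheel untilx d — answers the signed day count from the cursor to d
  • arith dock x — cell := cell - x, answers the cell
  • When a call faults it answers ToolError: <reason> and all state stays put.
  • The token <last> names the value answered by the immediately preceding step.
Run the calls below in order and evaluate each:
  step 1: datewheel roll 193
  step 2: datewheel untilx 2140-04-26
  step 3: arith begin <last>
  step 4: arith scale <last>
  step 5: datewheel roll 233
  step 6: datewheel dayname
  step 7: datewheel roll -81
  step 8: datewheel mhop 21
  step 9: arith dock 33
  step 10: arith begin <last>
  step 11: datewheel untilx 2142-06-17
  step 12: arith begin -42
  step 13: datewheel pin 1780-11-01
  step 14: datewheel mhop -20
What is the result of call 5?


% datewheel roll 193
= 2139-02-04
% datewheel untilx 2140-04-26
= 447
% arith begin <last>
= 447
% arith scale <last>
= 199809
% datewheel roll 233
= 2139-09-25
% datewheel dayname
= Friday
% datewheel roll -81
= 2139-07-06
% datewheel mhop 21
= 2141-04-06
% arith dock 33
= 199776
% arith begin <last>
= 199776
% datewheel untilx 2142-06-17
= 437
% arith begin -42
= -42
% datewheel pin 1780-11-01
= 1780-11-01
% datewheel mhop -20
= 1779-03-01

Answer: 2139-09-25


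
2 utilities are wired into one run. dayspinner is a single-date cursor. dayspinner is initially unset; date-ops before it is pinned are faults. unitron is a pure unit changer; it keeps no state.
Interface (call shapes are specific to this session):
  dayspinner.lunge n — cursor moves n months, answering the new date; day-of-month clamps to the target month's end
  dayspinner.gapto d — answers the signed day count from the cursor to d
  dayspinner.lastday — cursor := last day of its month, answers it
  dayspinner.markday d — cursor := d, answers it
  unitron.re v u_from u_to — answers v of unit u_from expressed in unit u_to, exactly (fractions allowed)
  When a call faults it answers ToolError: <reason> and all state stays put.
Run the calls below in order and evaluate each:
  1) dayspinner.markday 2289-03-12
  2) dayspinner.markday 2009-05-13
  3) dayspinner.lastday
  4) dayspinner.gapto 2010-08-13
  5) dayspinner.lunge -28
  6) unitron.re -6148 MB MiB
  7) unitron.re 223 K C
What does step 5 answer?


Next I call dayspinner.markday with d→2289-03-12, → 2289-03-12.
I try dayspinner.markday with d→2009-05-13, yielding 2009-05-13.
Invoking dayspinner.lastday, and get 2009-05-31.
Using dayspinner.gapto with d→2010-08-13, which returns 439.
Invoking dayspinner.lunge with n→-28, yielding 2007-01-31.
I invoke unitron.re with v→-6148, u_from→MB, u_to→MiB: -24015625/4096.
Now I run unitron.re with v→223, u_from→K, u_to→C, → -1003/20.

Answer: 2007-01-31


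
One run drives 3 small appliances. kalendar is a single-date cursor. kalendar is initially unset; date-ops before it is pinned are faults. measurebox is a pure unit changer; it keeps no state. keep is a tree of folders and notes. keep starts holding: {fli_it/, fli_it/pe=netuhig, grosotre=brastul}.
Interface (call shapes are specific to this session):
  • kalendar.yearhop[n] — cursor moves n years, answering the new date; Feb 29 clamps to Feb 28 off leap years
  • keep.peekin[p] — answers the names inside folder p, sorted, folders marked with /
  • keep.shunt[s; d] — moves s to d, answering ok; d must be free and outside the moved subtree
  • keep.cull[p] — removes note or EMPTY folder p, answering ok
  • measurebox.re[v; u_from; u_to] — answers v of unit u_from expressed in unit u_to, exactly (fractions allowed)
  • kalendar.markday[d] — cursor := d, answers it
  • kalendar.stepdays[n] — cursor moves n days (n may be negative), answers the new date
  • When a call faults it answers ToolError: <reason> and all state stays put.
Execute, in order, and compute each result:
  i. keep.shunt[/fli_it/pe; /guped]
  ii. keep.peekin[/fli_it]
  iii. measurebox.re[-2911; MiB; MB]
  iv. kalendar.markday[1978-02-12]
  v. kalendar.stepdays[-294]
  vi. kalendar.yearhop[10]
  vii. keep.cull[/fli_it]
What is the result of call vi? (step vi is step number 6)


Answer: 1987-04-24

Derivation:
>> keep.shunt(s: /fli_it/pe, d: /guped)
<< ok
>> keep.peekin(p: /fli_it)
<< []
>> measurebox.re(v: -2911, u_from: MiB, u_to: MB)
<< -47693824/15625
>> kalendar.markday(d: 1978-02-12)
<< 1978-02-12
>> kalendar.stepdays(n: -294)
<< 1977-04-24
>> kalendar.yearhop(n: 10)
<< 1987-04-24
>> keep.cull(p: /fli_it)
<< ok


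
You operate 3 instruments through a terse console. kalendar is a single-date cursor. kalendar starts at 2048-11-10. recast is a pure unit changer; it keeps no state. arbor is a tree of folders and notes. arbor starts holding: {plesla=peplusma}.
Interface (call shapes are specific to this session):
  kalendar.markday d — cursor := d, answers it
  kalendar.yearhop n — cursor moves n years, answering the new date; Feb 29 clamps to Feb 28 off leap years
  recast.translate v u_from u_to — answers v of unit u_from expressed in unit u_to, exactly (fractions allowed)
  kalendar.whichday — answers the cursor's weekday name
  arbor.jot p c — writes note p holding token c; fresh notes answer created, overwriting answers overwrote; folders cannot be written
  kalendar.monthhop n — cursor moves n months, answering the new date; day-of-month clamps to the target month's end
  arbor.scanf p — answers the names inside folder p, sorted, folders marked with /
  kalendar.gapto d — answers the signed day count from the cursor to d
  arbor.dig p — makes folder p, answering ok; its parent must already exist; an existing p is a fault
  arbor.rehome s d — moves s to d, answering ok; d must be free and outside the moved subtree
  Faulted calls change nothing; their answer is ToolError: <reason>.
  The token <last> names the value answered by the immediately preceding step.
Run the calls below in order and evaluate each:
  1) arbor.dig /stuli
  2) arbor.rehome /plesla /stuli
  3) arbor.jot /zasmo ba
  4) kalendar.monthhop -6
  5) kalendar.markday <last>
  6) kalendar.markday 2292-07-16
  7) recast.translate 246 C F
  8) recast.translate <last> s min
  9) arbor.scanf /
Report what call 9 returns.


Invoking arbor.dig passing p='/stuli': ok.
Calling arbor.rehome passing s='/plesla', d='/stuli', which returns ToolError: exists.
I call arbor.jot passing p='/zasmo', c='ba', — result: created.
Using kalendar.monthhop passing n='-6', which returns 2048-05-10.
I call kalendar.markday passing d='<last>', and get 2048-05-10.
Calling kalendar.markday passing d='2292-07-16', → 2292-07-16.
I invoke recast.translate passing v='246', u_from='C', u_to='F', giving 2374/5.
I run recast.translate passing v='<last>', u_from='s', u_to='min', — result: 1187/150.
Then arbor.scanf passing p='/', which returns [plesla, stuli/, zasmo].

Answer: [plesla, stuli/, zasmo]


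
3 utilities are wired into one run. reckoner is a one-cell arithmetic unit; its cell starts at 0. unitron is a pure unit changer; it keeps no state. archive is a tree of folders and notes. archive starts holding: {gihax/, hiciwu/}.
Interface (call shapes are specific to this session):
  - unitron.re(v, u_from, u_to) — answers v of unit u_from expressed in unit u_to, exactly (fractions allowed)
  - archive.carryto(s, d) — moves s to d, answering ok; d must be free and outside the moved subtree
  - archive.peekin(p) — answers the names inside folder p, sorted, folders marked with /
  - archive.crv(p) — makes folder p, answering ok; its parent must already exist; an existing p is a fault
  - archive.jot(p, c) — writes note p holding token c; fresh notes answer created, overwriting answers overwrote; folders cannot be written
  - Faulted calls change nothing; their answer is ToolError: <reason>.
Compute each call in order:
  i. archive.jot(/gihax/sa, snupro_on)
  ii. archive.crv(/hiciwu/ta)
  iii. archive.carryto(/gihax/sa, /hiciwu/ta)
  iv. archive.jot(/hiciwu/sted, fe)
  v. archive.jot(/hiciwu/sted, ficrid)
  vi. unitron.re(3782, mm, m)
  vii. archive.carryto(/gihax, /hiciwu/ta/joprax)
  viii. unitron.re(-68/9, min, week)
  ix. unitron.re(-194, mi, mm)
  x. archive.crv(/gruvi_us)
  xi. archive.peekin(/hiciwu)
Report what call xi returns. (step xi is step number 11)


Do: jot[p: /gihax/sa; c: snupro_on]
See: created
Do: crv[p: /hiciwu/ta]
See: ok
Do: carryto[s: /gihax/sa; d: /hiciwu/ta]
See: ToolError: exists
Do: jot[p: /hiciwu/sted; c: fe]
See: created
Do: jot[p: /hiciwu/sted; c: ficrid]
See: overwrote
Do: re[v: 3782; u_from: mm; u_to: m]
See: 1891/500
Do: carryto[s: /gihax; d: /hiciwu/ta/joprax]
See: ok
Do: re[v: -68/9; u_from: min; u_to: week]
See: -17/22680
Do: re[v: -194; u_from: mi; u_to: mm]
See: -312212736
Do: crv[p: /gruvi_us]
See: ok
Do: peekin[p: /hiciwu]
See: [sted, ta/]

Answer: [sted, ta/]


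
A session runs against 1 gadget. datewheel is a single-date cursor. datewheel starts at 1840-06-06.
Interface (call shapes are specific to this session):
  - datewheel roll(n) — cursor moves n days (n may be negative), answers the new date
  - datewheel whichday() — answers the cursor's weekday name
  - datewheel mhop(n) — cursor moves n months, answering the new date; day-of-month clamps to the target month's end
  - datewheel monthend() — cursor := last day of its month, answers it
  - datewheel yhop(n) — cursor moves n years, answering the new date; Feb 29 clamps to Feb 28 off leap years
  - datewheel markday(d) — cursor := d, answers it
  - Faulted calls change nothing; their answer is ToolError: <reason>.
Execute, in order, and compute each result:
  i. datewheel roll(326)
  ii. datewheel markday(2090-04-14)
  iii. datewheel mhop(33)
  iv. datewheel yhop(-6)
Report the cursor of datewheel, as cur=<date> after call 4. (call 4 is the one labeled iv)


I call datewheel roll using 326, and get 1841-04-28.
Then datewheel markday using 2090-04-14, → 2090-04-14.
I run datewheel mhop using 33, and get 2093-01-14.
I invoke datewheel yhop using -6, giving 2087-01-14.

Answer: cur=2087-01-14


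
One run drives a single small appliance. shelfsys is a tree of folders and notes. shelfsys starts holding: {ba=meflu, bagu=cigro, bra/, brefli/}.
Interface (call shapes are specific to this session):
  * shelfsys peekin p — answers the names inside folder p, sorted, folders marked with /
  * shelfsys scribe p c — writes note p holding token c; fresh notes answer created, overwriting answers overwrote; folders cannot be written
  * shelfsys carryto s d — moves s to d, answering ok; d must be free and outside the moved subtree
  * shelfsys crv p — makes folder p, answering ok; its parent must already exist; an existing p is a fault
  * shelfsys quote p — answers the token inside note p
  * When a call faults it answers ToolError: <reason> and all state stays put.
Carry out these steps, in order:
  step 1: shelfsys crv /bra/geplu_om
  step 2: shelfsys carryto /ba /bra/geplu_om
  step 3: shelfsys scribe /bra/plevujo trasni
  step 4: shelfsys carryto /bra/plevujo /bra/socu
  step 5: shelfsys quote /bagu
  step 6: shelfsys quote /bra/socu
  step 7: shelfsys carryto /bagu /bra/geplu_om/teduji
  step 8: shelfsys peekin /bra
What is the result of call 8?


~$ shelfsys crv /bra/geplu_om
= ok
~$ shelfsys carryto /ba /bra/geplu_om
= ToolError: exists
~$ shelfsys scribe /bra/plevujo trasni
= created
~$ shelfsys carryto /bra/plevujo /bra/socu
= ok
~$ shelfsys quote /bagu
= cigro
~$ shelfsys quote /bra/socu
= trasni
~$ shelfsys carryto /bagu /bra/geplu_om/teduji
= ok
~$ shelfsys peekin /bra
= [geplu_om/, socu]

Answer: [geplu_om/, socu]


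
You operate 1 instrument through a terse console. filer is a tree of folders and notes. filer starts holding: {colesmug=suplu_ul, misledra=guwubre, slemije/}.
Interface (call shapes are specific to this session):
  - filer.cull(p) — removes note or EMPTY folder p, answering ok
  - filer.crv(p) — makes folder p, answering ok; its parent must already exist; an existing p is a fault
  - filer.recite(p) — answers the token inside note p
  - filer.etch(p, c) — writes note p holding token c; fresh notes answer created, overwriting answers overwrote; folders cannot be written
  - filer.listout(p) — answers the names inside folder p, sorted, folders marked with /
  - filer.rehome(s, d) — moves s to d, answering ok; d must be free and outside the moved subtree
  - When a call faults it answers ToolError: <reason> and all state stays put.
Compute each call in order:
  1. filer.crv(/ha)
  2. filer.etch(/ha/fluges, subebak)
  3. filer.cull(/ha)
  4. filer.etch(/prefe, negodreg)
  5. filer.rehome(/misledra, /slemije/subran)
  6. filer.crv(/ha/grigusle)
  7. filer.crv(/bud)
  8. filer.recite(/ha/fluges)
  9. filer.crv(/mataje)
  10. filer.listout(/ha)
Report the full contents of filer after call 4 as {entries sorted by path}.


Answer: {colesmug=suplu_ul, ha/, ha/fluges=subebak, misledra=guwubre, prefe=negodreg, slemije/}

Derivation:
I call filer.crv with /ha, and get ok.
Next I call filer.etch with /ha/fluges, subebak, and see created.
I invoke filer.cull with /ha, → ToolError: not empty.
Now I run filer.etch with /prefe, negodreg, → created.
I invoke filer.rehome with /misledra, /slemije/subran, which returns ok.
I use filer.crv with /ha/grigusle, yielding ok.
Next I call filer.crv with /bud, which returns ok.
Then filer.recite with /ha/fluges, and observe subebak.
Now I run filer.crv with /mataje, and see ok.
Now I run filer.listout with /ha: [fluges, grigusle/].


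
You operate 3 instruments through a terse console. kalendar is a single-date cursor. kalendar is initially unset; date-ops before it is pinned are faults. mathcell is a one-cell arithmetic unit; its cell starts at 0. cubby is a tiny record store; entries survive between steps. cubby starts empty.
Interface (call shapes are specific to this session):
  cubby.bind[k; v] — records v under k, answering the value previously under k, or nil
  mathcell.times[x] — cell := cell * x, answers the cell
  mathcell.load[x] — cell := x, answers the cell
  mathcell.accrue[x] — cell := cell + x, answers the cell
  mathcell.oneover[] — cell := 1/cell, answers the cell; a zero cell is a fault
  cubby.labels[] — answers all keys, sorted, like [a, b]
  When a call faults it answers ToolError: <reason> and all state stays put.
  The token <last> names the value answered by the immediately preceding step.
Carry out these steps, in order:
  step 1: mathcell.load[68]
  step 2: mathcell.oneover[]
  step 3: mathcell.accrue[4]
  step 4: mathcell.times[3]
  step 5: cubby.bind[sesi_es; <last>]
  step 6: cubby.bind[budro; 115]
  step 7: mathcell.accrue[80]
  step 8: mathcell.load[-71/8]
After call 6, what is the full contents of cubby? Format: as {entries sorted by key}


Answer: {budro=115, sesi_es=819/68}

Derivation:
·→ mathcell.load(x→68)
·← 68
·→ mathcell.oneover()
·← 1/68
·→ mathcell.accrue(x→4)
·← 273/68
·→ mathcell.times(x→3)
·← 819/68
·→ cubby.bind(k→sesi_es, v→<last>)
·← nil
·→ cubby.bind(k→budro, v→115)
·← nil
·→ mathcell.accrue(x→80)
·← 6259/68
·→ mathcell.load(x→-71/8)
·← -71/8


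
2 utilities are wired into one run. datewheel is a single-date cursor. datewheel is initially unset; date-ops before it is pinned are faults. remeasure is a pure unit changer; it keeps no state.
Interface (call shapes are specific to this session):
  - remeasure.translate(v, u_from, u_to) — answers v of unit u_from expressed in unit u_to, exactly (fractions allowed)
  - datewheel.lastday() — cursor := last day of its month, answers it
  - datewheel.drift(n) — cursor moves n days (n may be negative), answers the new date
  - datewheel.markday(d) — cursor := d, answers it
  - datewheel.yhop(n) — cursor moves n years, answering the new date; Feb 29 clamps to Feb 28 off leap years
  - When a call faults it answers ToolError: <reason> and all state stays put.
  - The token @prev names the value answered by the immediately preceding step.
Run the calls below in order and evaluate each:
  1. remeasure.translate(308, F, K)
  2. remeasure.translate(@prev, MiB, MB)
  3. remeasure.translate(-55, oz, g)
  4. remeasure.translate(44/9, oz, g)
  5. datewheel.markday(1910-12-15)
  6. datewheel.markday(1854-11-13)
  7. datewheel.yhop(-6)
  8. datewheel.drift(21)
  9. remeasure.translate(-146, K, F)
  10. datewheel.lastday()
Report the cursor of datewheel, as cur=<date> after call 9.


Answer: cur=1848-12-04

Derivation:
# remeasure.translate(308, F, K) : 25589/60
# remeasure.translate(@prev, MiB, MB) : 104812544/234375
# remeasure.translate(-55, oz, g) : -498951607/320000
# remeasure.translate(44/9, oz, g) : 498951607/3600000
# datewheel.markday(1910-12-15) : 1910-12-15
# datewheel.markday(1854-11-13) : 1854-11-13
# datewheel.yhop(-6) : 1848-11-13
# datewheel.drift(21) : 1848-12-04
# remeasure.translate(-146, K, F) : -72247/100
# datewheel.lastday() : 1848-12-31


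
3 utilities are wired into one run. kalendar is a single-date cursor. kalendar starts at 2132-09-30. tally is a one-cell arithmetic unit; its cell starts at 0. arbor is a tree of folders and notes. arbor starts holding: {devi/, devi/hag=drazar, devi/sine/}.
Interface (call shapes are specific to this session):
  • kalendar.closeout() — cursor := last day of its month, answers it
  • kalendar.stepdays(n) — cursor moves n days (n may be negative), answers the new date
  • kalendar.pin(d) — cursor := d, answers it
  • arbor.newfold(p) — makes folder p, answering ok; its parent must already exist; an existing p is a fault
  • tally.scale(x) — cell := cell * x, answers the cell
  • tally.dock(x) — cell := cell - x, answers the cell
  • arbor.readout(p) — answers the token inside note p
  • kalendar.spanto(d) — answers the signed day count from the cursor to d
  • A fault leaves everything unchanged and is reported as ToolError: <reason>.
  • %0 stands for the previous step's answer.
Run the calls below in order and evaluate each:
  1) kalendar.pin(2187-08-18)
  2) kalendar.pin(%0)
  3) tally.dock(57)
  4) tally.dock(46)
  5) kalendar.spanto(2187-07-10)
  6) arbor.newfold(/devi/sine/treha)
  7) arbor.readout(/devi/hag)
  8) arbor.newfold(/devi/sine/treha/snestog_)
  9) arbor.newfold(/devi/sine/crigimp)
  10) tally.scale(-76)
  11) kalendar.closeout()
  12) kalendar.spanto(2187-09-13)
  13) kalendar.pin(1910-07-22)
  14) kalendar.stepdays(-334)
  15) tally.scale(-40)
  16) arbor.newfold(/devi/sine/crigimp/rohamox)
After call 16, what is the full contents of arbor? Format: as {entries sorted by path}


-- 1. kalendar.pin(d='2187-08-18') -> 2187-08-18
-- 2. kalendar.pin(d='%0') -> 2187-08-18
-- 3. tally.dock(x='57') -> -57
-- 4. tally.dock(x='46') -> -103
-- 5. kalendar.spanto(d='2187-07-10') -> -39
-- 6. arbor.newfold(p='/devi/sine/treha') -> ok
-- 7. arbor.readout(p='/devi/hag') -> drazar
-- 8. arbor.newfold(p='/devi/sine/treha/snestog_') -> ok
-- 9. arbor.newfold(p='/devi/sine/crigimp') -> ok
-- 10. tally.scale(x='-76') -> 7828
-- 11. kalendar.closeout() -> 2187-08-31
-- 12. kalendar.spanto(d='2187-09-13') -> 13
-- 13. kalendar.pin(d='1910-07-22') -> 1910-07-22
-- 14. kalendar.stepdays(n='-334') -> 1909-08-22
-- 15. tally.scale(x='-40') -> -313120
-- 16. arbor.newfold(p='/devi/sine/crigimp/rohamox') -> ok

Answer: {devi/, devi/hag=drazar, devi/sine/, devi/sine/crigimp/, devi/sine/crigimp/rohamox/, devi/sine/treha/, devi/sine/treha/snestog_/}


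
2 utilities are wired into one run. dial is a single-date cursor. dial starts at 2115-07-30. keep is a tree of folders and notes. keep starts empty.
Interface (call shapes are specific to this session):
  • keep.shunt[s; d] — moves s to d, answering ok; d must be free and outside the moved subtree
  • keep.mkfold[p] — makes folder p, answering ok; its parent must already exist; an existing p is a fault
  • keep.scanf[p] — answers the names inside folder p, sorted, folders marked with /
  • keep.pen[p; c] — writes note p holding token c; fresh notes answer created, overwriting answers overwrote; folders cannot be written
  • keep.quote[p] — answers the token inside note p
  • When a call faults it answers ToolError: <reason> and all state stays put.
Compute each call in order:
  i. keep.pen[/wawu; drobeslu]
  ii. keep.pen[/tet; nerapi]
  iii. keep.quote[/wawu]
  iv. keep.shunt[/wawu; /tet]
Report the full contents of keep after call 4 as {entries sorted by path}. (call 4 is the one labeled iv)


Step: pen[p=/wawu; c=drobeslu]
Result: created
Step: pen[p=/tet; c=nerapi]
Result: created
Step: quote[p=/wawu]
Result: drobeslu
Step: shunt[s=/wawu; d=/tet]
Result: ToolError: exists

Answer: {tet=nerapi, wawu=drobeslu}


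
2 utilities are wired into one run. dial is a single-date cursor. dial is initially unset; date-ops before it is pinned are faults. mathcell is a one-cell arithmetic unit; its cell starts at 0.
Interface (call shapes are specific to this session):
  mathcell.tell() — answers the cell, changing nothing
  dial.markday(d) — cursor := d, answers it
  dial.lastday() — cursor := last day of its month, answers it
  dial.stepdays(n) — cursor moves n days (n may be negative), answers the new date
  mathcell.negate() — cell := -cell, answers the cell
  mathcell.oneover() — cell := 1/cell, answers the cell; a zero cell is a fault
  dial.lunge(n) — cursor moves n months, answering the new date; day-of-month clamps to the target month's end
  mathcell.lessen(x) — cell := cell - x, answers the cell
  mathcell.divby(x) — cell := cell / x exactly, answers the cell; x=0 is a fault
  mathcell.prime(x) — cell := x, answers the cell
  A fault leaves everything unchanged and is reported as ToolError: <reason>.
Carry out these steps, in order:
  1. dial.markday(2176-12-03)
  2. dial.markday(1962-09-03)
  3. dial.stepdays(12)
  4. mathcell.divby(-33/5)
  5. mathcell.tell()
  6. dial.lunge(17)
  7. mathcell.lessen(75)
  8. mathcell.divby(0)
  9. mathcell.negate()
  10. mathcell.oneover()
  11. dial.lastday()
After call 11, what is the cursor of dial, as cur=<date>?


% 1. dial.markday(d: 2176-12-03) : 2176-12-03
% 2. dial.markday(d: 1962-09-03) : 1962-09-03
% 3. dial.stepdays(n: 12) : 1962-09-15
% 4. mathcell.divby(x: -33/5) : 0
% 5. mathcell.tell() : 0
% 6. dial.lunge(n: 17) : 1964-02-15
% 7. mathcell.lessen(x: 75) : -75
% 8. mathcell.divby(x: 0) : ToolError: division by zero
% 9. mathcell.negate() : 75
% 10. mathcell.oneover() : 1/75
% 11. dial.lastday() : 1964-02-29

Answer: cur=1964-02-29


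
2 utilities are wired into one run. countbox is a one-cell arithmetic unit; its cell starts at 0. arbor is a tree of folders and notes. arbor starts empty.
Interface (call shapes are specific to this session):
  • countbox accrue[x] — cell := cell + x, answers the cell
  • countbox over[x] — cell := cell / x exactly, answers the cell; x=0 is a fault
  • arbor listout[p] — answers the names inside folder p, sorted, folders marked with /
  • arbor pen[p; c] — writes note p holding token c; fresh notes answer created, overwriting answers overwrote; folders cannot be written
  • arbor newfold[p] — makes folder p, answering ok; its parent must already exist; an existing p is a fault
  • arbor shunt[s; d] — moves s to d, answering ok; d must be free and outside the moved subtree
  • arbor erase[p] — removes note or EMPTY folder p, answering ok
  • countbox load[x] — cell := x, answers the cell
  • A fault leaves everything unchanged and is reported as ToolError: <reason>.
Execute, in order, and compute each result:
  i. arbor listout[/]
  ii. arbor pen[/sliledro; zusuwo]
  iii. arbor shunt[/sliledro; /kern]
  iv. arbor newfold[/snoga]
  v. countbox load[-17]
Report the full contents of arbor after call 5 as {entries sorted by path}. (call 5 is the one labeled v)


Answer: {kern=zusuwo, snoga/}

Derivation:
% arbor listout p→/
[out] []
% arbor pen p→/sliledro c→zusuwo
[out] created
% arbor shunt s→/sliledro d→/kern
[out] ok
% arbor newfold p→/snoga
[out] ok
% countbox load x→-17
[out] -17


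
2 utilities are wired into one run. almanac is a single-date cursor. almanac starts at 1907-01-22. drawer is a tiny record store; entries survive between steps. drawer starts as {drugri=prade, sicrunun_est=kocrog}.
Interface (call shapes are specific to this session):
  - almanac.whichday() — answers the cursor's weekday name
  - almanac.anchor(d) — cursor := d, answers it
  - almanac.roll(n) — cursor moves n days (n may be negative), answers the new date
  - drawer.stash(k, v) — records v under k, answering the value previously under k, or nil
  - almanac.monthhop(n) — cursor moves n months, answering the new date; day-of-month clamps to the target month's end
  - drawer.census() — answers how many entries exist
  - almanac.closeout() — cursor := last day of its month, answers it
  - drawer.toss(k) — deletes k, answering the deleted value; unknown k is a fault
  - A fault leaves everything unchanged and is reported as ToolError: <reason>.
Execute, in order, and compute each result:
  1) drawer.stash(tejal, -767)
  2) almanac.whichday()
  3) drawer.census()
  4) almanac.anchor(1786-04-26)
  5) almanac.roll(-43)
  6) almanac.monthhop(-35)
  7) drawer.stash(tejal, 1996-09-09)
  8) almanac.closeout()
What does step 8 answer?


CALL drawer.stash[k: tejal; v: -767]
RET  nil
CALL almanac.whichday[]
RET  Tuesday
CALL drawer.census[]
RET  3
CALL almanac.anchor[d: 1786-04-26]
RET  1786-04-26
CALL almanac.roll[n: -43]
RET  1786-03-14
CALL almanac.monthhop[n: -35]
RET  1783-04-14
CALL drawer.stash[k: tejal; v: 1996-09-09]
RET  -767
CALL almanac.closeout[]
RET  1783-04-30

Answer: 1783-04-30


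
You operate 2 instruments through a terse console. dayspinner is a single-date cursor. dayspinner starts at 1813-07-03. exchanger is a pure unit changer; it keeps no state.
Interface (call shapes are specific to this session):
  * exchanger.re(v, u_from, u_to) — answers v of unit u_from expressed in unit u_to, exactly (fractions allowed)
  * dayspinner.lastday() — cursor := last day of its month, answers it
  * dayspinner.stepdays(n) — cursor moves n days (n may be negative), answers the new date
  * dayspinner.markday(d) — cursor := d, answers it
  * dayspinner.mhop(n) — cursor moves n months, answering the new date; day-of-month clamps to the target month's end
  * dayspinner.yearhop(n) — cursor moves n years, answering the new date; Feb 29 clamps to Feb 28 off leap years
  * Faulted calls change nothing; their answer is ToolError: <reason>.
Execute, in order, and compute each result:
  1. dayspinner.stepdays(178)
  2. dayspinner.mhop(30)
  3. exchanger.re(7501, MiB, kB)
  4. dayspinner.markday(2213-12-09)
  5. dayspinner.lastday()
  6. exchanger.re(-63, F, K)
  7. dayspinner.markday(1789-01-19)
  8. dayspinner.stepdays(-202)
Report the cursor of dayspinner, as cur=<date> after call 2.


-> stepdays(n: 178)
<- 1813-12-28
-> mhop(n: 30)
<- 1816-06-28
-> re(v: 7501, u_from: MiB, u_to: kB)
<- 983171072/125
-> markday(d: 2213-12-09)
<- 2213-12-09
-> lastday()
<- 2213-12-31
-> re(v: -63, u_from: F, u_to: K)
<- 39667/180
-> markday(d: 1789-01-19)
<- 1789-01-19
-> stepdays(n: -202)
<- 1788-07-01

Answer: cur=1816-06-28


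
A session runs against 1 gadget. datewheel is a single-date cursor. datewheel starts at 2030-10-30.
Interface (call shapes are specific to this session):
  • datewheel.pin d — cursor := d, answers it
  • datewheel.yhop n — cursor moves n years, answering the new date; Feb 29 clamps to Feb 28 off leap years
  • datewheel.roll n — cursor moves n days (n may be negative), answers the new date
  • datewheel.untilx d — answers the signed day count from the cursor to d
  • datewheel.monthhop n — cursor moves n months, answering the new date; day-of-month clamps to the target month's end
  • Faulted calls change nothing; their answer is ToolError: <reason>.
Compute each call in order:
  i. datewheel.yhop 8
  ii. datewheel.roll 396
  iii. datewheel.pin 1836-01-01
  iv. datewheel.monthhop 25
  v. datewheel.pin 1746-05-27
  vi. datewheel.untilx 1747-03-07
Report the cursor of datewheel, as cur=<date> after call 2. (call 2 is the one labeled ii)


~$ yhop n→8
[out] 2038-10-30
~$ roll n→396
[out] 2039-11-30
~$ pin d→1836-01-01
[out] 1836-01-01
~$ monthhop n→25
[out] 1838-02-01
~$ pin d→1746-05-27
[out] 1746-05-27
~$ untilx d→1747-03-07
[out] 284

Answer: cur=2039-11-30


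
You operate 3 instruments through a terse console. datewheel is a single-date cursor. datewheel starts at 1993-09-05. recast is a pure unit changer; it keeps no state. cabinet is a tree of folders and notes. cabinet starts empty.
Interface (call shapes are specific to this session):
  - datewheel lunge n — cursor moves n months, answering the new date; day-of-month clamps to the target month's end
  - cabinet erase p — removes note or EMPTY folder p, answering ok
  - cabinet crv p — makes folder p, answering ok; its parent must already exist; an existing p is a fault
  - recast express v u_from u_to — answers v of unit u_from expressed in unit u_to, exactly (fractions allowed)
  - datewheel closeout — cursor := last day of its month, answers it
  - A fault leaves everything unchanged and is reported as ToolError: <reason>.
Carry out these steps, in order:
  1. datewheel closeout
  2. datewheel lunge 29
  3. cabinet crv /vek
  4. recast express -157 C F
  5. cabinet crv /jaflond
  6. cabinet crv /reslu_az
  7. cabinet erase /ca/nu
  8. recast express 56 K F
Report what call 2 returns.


% 1. datewheel closeout() : 1993-09-30
% 2. datewheel lunge(n→29) : 1996-02-29
% 3. cabinet crv(p→/vek) : ok
% 4. recast express(v→-157, u_from→C, u_to→F) : -1253/5
% 5. cabinet crv(p→/jaflond) : ok
% 6. cabinet crv(p→/reslu_az) : ok
% 7. cabinet erase(p→/ca/nu) : ToolError: not found
% 8. recast express(v→56, u_from→K, u_to→F) : -35887/100

Answer: 1996-02-29


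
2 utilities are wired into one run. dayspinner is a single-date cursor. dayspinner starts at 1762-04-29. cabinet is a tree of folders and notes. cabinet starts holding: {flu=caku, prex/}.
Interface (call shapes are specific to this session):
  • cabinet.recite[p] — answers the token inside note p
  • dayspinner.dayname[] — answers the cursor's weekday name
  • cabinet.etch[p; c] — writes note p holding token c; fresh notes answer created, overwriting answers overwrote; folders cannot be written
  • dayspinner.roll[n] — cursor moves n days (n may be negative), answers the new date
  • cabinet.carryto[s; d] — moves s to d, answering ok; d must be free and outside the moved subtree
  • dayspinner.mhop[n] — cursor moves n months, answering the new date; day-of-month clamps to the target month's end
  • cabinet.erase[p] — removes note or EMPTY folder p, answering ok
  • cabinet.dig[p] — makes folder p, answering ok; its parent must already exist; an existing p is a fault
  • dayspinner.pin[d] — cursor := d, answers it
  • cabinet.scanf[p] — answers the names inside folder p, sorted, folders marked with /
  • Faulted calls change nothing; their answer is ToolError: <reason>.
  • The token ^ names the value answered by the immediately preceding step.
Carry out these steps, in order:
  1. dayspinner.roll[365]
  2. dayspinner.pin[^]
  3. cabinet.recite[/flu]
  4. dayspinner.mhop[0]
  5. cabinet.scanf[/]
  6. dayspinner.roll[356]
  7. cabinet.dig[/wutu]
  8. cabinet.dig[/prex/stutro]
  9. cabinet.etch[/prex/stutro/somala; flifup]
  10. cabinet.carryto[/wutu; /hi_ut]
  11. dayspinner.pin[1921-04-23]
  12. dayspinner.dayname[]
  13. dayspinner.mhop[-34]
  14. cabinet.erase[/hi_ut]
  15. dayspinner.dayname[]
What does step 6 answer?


Next I call dayspinner.roll(n=365), → 1763-04-29.
I invoke dayspinner.pin(d=^), and get 1763-04-29.
Calling cabinet.recite(p=/flu), and observe caku.
I invoke dayspinner.mhop(n=0), — result: 1763-04-29.
Calling cabinet.scanf(p=/), → [flu, prex/].
I call dayspinner.roll(n=356), — result: 1764-04-19.
I try cabinet.dig(p=/wutu), which returns ok.
Now I run cabinet.dig(p=/prex/stutro): ok.
Now I run cabinet.etch(p=/prex/stutro/somala, c=flifup), — result: created.
I use cabinet.carryto(s=/wutu, d=/hi_ut), and see ok.
Now I run dayspinner.pin(d=1921-04-23), and get 1921-04-23.
Next I call dayspinner.dayname(): Saturday.
Calling dayspinner.mhop(n=-34), and see 1918-06-23.
I run cabinet.erase(p=/hi_ut), → ok.
I use dayspinner.dayname: Sunday.

Answer: 1764-04-19


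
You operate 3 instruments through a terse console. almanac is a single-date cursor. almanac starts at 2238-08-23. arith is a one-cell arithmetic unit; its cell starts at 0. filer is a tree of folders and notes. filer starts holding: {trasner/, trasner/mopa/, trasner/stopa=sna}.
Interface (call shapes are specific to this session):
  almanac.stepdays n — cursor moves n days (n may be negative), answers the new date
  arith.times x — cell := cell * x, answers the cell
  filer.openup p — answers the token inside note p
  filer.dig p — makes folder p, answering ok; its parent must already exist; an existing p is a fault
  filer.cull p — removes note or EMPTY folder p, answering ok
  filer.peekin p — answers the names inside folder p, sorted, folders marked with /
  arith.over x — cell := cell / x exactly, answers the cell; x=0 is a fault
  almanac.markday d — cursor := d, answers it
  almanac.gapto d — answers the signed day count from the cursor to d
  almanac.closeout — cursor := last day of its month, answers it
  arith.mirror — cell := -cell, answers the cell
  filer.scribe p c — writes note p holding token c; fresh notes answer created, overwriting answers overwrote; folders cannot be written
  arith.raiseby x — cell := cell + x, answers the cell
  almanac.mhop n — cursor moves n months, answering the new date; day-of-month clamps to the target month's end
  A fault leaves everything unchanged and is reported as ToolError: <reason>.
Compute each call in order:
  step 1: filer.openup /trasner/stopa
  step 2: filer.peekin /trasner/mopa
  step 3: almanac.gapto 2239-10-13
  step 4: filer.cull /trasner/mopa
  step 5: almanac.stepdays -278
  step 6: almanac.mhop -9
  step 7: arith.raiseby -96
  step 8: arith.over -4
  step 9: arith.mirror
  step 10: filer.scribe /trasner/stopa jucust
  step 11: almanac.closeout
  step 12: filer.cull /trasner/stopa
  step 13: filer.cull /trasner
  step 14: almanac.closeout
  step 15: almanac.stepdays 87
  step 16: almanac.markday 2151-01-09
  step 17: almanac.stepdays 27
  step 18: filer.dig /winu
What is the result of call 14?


Answer: 2237-02-28

Derivation:
Invoking filer.openup on /trasner/stopa, and see sna.
Using filer.peekin on /trasner/mopa, yielding [].
I use almanac.gapto on 2239-10-13, → 416.
I use filer.cull on /trasner/mopa, and observe ok.
I try almanac.stepdays on -278, — result: 2237-11-18.
I call almanac.mhop on -9, which returns 2237-02-18.
I invoke arith.raiseby on -96: -96.
Calling arith.over on -4, yielding 24.
I try arith.mirror(), → -24.
Calling filer.scribe on /trasner/stopa, jucust, — result: overwrote.
Calling almanac.closeout(), and see 2237-02-28.
Invoking filer.cull on /trasner/stopa, which returns ok.
I call filer.cull on /trasner, giving ok.
I run almanac.closeout(), and see 2237-02-28.
Now I run almanac.stepdays on 87, and observe 2237-05-26.
Invoking almanac.markday on 2151-01-09, giving 2151-01-09.
Next I call almanac.stepdays on 27: 2151-02-05.
Next I call filer.dig on /winu: ok.


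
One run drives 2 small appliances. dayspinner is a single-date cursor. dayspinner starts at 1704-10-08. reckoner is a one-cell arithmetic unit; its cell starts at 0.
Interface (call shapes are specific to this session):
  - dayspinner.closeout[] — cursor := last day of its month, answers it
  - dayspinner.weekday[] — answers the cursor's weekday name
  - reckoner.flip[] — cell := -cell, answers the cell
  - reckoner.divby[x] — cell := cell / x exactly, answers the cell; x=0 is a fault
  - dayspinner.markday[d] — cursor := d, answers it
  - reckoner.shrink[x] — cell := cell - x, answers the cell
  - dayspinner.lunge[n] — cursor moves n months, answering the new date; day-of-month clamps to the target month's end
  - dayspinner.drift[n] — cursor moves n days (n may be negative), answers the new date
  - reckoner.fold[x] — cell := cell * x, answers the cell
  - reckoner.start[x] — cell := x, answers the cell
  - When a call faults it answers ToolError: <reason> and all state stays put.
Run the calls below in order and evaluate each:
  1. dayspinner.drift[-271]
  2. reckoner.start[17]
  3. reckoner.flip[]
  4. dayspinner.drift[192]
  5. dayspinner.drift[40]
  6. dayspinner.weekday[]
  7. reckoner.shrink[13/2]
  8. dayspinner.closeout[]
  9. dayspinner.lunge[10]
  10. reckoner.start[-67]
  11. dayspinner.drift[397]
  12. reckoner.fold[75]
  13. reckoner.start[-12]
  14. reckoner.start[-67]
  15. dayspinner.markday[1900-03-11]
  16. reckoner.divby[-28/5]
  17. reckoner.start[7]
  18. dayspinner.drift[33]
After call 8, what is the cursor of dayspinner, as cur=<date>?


! drift(-271) : 1704-01-11
! start(17) : 17
! flip() : -17
! drift(192) : 1704-07-21
! drift(40) : 1704-08-30
! weekday() : Saturday
! shrink(13/2) : -47/2
! closeout() : 1704-08-31
! lunge(10) : 1705-06-30
! start(-67) : -67
! drift(397) : 1706-08-01
! fold(75) : -5025
! start(-12) : -12
! start(-67) : -67
! markday(1900-03-11) : 1900-03-11
! divby(-28/5) : 335/28
! start(7) : 7
! drift(33) : 1900-04-13

Answer: cur=1704-08-31


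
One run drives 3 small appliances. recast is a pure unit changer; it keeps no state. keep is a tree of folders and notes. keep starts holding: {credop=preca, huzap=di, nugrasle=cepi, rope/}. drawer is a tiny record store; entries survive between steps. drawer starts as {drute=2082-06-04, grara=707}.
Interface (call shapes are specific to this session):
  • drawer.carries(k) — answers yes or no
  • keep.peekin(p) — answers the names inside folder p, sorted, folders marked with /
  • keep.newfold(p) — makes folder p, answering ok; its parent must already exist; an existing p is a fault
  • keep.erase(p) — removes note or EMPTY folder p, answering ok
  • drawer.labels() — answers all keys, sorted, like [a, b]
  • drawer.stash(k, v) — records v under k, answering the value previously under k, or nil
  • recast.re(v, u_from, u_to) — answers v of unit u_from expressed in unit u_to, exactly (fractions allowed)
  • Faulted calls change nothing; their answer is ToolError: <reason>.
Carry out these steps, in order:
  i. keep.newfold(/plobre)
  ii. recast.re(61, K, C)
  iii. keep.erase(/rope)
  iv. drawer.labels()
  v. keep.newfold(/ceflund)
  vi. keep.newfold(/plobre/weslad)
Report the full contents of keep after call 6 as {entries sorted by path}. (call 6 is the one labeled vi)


% keep.newfold p=/plobre
  ok
% recast.re v=61 u_from=K u_to=C
  -4243/20
% keep.erase p=/rope
  ok
% drawer.labels
  [drute, grara]
% keep.newfold p=/ceflund
  ok
% keep.newfold p=/plobre/weslad
  ok

Answer: {ceflund/, credop=preca, huzap=di, nugrasle=cepi, plobre/, plobre/weslad/}


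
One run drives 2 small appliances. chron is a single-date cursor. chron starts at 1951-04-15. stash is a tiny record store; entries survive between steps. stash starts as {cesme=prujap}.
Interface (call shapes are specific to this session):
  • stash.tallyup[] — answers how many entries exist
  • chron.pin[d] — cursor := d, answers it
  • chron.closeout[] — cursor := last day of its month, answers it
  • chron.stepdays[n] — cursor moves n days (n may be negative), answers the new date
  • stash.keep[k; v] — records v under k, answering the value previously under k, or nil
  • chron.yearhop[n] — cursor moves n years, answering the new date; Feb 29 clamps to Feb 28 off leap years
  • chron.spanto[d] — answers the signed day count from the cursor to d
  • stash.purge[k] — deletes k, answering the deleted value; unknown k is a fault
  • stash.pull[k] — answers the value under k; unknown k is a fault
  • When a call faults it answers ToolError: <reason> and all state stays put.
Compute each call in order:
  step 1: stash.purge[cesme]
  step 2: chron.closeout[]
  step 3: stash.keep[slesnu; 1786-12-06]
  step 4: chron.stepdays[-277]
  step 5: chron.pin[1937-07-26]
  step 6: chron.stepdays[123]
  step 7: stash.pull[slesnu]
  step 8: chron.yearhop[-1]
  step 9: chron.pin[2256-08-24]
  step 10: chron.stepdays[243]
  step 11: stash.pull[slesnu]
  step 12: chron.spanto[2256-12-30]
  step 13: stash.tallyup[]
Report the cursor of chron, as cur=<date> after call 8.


Answer: cur=1936-11-26

Derivation:
;; stash.purge(k=cesme) -> prujap
;; chron.closeout() -> 1951-04-30
;; stash.keep(k=slesnu, v=1786-12-06) -> nil
;; chron.stepdays(n=-277) -> 1950-07-27
;; chron.pin(d=1937-07-26) -> 1937-07-26
;; chron.stepdays(n=123) -> 1937-11-26
;; stash.pull(k=slesnu) -> 1786-12-06
;; chron.yearhop(n=-1) -> 1936-11-26
;; chron.pin(d=2256-08-24) -> 2256-08-24
;; chron.stepdays(n=243) -> 2257-04-24
;; stash.pull(k=slesnu) -> 1786-12-06
;; chron.spanto(d=2256-12-30) -> -115
;; stash.tallyup() -> 1
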